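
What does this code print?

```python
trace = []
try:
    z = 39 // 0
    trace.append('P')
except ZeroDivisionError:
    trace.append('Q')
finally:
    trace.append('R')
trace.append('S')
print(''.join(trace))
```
QRS

finally always runs, even after exception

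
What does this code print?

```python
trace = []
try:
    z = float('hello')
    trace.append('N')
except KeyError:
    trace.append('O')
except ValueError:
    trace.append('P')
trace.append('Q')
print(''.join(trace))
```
PQ

ValueError is caught by its specific handler, not KeyError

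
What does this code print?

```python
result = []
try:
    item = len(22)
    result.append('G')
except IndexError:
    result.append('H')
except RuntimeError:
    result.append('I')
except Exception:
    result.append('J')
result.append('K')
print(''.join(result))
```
JK

TypeError not specifically caught, falls to Exception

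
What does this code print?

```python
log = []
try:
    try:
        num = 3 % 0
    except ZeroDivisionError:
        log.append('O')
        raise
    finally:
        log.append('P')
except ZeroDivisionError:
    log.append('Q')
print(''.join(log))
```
OPQ

finally runs before re-raised exception propagates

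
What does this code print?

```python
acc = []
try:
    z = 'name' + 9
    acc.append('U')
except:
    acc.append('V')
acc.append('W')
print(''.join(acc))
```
VW

Exception raised in try, caught by bare except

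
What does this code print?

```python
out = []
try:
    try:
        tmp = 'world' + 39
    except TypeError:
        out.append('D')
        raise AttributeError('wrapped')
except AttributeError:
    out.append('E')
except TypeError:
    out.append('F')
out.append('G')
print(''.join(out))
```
DEG

AttributeError raised and caught, original TypeError not re-raised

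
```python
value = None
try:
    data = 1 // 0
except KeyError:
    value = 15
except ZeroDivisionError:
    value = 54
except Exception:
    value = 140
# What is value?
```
54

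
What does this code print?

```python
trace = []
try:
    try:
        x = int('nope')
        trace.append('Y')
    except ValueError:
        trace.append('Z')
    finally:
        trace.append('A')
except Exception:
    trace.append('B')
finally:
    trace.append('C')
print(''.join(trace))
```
ZAC

Both finally blocks run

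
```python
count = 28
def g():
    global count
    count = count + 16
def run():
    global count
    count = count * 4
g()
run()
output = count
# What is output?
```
176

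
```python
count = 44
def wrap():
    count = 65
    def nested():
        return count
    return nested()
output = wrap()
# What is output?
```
65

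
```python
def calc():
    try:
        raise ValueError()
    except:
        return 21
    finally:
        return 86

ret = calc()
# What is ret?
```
86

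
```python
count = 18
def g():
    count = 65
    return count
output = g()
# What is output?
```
65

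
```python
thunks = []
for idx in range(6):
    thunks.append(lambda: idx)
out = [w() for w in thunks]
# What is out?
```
[5, 5, 5, 5, 5, 5]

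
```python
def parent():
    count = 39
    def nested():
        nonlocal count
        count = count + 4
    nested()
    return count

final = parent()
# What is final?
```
43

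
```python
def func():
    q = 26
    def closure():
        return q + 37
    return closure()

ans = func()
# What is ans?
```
63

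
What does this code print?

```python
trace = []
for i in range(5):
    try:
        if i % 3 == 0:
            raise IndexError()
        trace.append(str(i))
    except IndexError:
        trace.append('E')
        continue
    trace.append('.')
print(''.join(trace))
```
E1.2.E4.

continue in except skips rest of loop body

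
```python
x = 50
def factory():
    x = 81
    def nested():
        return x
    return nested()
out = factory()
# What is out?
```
81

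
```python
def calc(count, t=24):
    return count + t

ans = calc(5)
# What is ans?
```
29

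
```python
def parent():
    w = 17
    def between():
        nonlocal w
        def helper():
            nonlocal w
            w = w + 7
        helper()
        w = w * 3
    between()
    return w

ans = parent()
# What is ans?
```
72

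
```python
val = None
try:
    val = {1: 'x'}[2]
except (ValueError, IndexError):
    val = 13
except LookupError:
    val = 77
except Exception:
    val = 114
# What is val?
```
77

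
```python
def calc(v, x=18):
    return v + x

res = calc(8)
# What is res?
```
26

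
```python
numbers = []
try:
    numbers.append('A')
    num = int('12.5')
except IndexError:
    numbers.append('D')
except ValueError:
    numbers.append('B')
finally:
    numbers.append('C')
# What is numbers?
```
['A', 'B', 'C']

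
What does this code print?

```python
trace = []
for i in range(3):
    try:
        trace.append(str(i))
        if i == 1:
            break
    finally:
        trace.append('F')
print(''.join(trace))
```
0F1F

finally runs even when breaking out of loop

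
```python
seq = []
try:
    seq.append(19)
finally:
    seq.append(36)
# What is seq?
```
[19, 36]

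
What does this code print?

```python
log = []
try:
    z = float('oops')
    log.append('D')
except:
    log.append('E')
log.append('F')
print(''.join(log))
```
EF

Exception raised in try, caught by bare except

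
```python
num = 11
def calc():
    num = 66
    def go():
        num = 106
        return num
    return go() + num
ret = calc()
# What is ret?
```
172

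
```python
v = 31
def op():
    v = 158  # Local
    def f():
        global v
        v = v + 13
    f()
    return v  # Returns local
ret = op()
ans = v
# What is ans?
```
44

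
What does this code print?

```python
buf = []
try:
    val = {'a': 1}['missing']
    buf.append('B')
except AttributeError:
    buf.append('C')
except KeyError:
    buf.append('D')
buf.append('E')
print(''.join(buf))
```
DE

KeyError is caught by its specific handler, not AttributeError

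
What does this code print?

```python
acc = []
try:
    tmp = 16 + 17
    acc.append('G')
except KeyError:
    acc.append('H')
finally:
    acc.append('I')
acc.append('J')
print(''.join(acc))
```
GIJ

finally runs after normal execution too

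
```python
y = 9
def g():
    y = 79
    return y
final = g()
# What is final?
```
79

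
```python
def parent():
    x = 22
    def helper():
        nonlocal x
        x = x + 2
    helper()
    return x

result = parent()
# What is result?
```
24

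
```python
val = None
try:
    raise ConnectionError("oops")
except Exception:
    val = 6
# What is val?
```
6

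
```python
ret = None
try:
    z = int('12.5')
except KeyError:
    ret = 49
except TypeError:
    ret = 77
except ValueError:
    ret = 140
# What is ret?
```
140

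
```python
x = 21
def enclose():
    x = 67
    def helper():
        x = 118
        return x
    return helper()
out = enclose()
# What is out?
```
118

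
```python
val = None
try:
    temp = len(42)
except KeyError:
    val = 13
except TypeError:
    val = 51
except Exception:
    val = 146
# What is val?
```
51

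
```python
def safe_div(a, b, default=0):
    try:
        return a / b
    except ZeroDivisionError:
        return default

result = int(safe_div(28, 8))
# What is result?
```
3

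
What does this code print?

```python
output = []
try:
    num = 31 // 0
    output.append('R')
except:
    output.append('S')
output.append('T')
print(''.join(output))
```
ST

Exception raised in try, caught by bare except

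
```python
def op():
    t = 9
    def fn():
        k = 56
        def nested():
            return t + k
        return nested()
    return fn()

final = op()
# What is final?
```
65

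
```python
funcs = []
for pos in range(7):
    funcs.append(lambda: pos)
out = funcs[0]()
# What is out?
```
6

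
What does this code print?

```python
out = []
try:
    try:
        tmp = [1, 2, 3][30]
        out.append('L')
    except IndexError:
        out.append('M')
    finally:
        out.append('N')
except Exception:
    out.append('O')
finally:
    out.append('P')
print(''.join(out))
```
MNP

Both finally blocks run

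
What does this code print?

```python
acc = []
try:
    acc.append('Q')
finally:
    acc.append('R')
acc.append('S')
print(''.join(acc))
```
QRS

try/finally without except, no exception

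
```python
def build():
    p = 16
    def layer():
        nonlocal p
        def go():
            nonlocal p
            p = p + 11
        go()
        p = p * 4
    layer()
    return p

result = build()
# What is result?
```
108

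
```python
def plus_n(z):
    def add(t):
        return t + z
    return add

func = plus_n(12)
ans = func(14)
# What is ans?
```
26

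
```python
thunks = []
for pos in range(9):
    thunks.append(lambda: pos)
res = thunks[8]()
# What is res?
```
8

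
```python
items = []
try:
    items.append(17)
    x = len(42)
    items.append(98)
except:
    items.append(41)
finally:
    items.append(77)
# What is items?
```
[17, 41, 77]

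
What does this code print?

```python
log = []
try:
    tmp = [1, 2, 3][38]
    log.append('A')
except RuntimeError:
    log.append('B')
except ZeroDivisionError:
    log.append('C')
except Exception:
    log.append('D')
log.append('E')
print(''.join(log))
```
DE

IndexError not specifically caught, falls to Exception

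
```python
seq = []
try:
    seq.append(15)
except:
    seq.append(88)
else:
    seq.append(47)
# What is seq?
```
[15, 47]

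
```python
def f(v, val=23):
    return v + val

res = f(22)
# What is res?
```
45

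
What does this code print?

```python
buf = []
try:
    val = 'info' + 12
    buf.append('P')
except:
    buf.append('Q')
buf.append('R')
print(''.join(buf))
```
QR

Exception raised in try, caught by bare except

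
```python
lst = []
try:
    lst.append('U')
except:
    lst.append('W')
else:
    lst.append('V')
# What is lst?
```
['U', 'V']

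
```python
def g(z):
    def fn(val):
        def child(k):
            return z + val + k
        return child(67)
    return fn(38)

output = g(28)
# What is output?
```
133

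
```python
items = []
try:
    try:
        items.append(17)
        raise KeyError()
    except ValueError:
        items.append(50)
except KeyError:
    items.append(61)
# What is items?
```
[17, 61]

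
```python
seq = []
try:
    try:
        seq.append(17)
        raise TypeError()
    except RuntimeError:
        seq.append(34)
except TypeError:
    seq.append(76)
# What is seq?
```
[17, 76]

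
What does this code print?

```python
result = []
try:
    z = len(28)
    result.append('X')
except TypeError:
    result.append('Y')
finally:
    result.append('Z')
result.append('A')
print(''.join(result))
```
YZA

finally always runs, even after exception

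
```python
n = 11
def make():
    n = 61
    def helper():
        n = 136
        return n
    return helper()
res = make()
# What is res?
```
136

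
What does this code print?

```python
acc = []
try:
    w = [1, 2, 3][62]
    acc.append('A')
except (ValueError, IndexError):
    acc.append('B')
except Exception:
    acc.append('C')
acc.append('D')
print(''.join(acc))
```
BD

IndexError matches tuple containing it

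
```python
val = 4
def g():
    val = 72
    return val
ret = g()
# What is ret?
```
72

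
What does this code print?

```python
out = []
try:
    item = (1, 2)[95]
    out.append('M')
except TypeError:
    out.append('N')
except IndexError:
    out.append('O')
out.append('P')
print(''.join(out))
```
OP

IndexError is caught by its specific handler, not TypeError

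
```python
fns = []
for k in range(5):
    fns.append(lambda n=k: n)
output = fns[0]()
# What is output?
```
0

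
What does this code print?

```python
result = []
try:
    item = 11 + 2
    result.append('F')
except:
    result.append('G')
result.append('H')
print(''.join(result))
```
FH

No exception, try block completes normally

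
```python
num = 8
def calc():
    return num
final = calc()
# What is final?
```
8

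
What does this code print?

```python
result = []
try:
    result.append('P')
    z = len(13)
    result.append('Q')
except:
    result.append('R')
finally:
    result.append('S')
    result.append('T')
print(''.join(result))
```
PRST

Code before exception runs, then except, then all of finally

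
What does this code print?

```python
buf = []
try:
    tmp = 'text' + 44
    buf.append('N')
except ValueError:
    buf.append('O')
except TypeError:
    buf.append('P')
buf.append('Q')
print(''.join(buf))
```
PQ

TypeError is caught by its specific handler, not ValueError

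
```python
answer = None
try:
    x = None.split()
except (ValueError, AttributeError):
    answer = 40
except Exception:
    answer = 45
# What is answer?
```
40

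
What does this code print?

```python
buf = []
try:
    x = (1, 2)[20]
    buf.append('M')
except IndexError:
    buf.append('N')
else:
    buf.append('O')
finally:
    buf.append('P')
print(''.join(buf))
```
NP

Exception: except runs, else skipped, finally runs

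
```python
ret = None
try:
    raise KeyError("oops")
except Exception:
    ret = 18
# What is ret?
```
18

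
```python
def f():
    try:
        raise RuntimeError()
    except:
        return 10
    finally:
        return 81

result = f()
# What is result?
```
81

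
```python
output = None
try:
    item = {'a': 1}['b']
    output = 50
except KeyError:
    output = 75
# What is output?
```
75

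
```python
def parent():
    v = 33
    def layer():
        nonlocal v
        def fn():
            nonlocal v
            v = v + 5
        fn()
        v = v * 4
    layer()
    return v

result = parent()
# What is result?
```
152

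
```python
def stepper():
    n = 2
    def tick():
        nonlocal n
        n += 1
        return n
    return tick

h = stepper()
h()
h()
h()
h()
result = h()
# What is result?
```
7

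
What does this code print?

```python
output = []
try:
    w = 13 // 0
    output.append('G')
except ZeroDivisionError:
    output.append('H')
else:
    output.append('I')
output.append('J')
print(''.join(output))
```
HJ

else block skipped when exception is caught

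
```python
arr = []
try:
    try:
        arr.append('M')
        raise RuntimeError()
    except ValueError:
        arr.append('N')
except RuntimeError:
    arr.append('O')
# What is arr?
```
['M', 'O']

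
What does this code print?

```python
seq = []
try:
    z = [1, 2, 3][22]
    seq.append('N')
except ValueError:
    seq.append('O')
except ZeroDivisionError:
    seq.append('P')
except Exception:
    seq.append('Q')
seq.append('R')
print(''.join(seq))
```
QR

IndexError not specifically caught, falls to Exception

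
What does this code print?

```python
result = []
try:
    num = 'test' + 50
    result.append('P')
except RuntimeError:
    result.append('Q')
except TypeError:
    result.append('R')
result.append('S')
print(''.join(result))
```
RS

TypeError is caught by its specific handler, not RuntimeError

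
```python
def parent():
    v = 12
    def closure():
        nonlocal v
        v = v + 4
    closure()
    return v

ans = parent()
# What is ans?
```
16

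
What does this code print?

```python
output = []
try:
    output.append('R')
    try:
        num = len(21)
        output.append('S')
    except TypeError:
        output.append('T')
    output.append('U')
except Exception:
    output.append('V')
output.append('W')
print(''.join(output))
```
RTUW

Inner exception caught by inner handler, outer continues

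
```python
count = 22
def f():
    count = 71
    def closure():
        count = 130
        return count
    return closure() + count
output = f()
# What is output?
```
201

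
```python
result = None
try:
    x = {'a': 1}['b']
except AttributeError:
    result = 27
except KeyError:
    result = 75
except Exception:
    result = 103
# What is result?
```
75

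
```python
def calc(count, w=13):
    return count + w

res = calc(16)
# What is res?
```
29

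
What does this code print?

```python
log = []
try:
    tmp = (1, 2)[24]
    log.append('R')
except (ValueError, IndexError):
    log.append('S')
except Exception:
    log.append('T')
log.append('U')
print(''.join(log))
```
SU

IndexError matches tuple containing it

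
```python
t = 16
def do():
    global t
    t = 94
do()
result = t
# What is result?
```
94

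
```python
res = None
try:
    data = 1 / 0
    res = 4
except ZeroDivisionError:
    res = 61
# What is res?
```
61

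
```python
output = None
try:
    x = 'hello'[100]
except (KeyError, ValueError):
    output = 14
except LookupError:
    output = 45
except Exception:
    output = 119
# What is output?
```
45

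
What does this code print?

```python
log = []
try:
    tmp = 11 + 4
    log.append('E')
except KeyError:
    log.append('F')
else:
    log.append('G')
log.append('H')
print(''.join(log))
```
EGH

else block runs when no exception occurs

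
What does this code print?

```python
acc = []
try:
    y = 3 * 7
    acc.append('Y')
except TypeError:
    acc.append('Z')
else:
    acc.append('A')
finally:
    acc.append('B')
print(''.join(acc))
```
YAB

else runs before finally when no exception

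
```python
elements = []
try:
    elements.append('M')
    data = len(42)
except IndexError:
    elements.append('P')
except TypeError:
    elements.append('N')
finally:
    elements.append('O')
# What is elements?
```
['M', 'N', 'O']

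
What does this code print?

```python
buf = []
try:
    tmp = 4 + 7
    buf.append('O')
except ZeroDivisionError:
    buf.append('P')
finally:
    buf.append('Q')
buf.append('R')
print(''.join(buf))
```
OQR

finally runs after normal execution too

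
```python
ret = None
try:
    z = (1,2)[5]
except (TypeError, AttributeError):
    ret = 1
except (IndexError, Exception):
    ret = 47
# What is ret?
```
47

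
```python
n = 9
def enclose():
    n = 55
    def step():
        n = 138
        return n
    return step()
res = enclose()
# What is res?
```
138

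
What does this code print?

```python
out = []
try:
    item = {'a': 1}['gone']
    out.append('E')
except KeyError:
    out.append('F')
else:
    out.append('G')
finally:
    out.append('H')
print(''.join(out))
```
FH

Exception: except runs, else skipped, finally runs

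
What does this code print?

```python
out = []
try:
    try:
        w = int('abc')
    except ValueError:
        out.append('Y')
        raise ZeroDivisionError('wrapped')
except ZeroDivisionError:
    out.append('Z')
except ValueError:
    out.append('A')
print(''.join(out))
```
YZ

New ZeroDivisionError raised, caught by outer ZeroDivisionError handler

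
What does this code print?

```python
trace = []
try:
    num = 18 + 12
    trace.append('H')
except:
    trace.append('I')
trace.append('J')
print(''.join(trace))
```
HJ

No exception, try block completes normally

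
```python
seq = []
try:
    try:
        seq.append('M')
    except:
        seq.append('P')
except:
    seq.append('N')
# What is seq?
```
['M']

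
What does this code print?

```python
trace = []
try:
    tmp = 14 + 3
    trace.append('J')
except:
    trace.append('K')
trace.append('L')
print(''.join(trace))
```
JL

No exception, try block completes normally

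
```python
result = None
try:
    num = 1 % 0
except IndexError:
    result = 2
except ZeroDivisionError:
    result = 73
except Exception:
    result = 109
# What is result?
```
73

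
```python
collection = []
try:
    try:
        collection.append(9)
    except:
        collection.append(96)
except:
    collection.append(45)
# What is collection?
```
[9]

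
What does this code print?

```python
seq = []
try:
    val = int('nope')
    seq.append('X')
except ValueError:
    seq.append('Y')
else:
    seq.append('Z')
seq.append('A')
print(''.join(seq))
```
YA

else block skipped when exception is caught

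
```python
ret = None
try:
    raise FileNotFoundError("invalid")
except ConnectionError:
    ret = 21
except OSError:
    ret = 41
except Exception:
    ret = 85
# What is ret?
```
41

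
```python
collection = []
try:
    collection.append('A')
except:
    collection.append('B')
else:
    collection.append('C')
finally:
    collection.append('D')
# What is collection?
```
['A', 'C', 'D']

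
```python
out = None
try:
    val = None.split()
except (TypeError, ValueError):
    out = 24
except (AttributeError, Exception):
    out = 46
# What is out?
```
46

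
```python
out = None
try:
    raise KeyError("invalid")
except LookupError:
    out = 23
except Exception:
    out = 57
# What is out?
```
23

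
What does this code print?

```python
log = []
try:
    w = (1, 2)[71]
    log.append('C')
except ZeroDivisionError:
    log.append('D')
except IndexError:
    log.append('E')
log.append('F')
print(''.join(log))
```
EF

IndexError is caught by its specific handler, not ZeroDivisionError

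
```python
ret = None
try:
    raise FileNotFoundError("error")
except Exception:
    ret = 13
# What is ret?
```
13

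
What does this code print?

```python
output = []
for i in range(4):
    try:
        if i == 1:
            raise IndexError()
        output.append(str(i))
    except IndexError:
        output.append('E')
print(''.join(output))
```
0E23

Exception on i=1 caught, loop continues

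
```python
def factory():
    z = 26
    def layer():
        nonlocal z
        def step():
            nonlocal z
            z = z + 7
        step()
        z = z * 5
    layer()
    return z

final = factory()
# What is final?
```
165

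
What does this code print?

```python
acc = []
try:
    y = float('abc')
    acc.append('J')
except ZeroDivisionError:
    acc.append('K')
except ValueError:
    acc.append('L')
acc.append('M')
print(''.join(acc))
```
LM

ValueError is caught by its specific handler, not ZeroDivisionError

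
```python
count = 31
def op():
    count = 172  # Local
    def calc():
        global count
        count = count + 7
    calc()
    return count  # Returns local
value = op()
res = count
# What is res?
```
38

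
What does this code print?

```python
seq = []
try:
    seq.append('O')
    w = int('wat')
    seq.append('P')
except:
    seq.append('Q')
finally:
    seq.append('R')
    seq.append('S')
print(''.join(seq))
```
OQRS

Code before exception runs, then except, then all of finally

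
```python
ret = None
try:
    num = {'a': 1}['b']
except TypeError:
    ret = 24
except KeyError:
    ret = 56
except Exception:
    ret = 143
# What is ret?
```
56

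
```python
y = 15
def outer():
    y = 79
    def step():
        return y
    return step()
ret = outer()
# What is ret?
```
79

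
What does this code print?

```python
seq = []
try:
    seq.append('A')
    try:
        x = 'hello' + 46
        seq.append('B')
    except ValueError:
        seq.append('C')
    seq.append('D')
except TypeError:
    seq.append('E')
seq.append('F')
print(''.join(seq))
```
AEF

Inner handler doesn't match, propagates to outer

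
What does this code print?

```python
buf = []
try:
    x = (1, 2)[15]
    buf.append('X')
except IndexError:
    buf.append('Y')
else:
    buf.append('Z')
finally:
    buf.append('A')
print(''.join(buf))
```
YA

Exception: except runs, else skipped, finally runs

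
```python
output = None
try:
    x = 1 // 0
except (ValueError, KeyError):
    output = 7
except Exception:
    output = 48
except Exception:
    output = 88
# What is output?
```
48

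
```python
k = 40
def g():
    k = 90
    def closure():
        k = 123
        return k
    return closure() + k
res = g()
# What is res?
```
213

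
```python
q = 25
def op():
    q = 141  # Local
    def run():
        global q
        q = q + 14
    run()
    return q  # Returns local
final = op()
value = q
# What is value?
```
39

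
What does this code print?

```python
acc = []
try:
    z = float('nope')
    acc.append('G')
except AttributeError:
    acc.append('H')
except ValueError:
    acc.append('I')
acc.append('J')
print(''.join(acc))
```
IJ

ValueError is caught by its specific handler, not AttributeError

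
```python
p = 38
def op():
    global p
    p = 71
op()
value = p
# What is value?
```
71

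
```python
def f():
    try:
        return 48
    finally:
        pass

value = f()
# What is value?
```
48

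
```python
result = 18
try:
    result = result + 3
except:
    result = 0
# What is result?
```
21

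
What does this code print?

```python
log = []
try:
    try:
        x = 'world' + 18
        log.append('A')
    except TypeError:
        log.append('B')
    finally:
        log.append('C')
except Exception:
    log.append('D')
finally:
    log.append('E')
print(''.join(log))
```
BCE

Both finally blocks run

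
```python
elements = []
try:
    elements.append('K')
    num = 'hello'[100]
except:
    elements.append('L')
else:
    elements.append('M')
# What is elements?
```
['K', 'L']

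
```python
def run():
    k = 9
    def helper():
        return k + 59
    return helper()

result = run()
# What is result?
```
68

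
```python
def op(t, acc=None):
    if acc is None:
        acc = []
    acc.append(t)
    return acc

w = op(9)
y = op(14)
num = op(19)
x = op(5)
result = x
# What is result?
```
[5]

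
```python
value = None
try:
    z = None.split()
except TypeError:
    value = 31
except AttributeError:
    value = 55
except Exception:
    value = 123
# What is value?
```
55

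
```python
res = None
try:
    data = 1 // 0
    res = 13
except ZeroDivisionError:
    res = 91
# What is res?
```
91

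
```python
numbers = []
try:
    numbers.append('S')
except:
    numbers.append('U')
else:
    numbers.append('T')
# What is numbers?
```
['S', 'T']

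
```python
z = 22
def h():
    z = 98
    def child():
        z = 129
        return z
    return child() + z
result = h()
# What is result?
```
227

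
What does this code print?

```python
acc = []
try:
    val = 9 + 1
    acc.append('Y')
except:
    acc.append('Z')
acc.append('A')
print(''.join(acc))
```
YA

No exception, try block completes normally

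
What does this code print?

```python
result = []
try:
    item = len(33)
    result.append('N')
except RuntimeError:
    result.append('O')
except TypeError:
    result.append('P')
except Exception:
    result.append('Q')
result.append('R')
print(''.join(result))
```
PR

TypeError matches before generic Exception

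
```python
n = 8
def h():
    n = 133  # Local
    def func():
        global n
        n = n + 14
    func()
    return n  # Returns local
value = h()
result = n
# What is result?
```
22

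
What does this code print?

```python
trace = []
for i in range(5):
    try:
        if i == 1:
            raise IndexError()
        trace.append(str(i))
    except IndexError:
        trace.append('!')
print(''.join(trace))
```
0!234

Exception on i=1 caught, loop continues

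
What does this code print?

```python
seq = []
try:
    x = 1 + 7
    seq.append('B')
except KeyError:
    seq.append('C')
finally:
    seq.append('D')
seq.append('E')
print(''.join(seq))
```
BDE

finally runs after normal execution too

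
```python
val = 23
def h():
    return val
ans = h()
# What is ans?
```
23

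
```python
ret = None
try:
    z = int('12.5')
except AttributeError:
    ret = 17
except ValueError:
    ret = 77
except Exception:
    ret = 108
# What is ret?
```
77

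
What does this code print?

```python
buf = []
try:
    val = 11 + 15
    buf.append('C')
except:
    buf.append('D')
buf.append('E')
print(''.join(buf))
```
CE

No exception, try block completes normally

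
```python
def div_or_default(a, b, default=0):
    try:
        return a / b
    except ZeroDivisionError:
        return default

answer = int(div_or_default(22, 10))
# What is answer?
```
2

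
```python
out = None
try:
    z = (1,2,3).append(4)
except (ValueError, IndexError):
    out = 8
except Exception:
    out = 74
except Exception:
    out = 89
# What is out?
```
74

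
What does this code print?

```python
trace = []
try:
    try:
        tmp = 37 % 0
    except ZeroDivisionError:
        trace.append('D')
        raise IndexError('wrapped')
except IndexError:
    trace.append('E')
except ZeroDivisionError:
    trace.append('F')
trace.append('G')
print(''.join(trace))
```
DEG

IndexError raised and caught, original ZeroDivisionError not re-raised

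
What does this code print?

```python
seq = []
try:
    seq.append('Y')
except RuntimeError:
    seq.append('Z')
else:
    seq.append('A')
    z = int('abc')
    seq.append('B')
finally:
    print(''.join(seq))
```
YA

Try succeeds, else appends 'A', ValueError in else is uncaught, finally prints before exception propagates ('B' never appended)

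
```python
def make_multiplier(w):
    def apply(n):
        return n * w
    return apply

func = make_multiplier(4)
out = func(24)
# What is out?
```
96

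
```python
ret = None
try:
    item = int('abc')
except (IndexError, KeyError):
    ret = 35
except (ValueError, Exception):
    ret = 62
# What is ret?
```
62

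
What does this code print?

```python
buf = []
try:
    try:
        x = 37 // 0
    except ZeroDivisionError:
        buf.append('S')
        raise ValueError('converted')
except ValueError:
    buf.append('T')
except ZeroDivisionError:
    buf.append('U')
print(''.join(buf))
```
ST

New ValueError raised, caught by outer ValueError handler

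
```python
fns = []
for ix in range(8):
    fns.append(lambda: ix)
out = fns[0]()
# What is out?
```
7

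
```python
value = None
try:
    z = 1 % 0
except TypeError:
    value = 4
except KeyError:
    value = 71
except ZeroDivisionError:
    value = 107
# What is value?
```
107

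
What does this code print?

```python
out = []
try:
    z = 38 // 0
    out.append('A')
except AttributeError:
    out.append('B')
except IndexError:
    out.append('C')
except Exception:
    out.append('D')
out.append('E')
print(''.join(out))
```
DE

ZeroDivisionError not specifically caught, falls to Exception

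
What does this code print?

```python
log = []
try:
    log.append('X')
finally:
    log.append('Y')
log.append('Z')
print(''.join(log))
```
XYZ

try/finally without except, no exception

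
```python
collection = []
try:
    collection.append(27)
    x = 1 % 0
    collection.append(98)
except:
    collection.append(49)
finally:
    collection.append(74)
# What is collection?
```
[27, 49, 74]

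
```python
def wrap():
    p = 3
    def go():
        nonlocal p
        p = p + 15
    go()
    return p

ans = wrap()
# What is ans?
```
18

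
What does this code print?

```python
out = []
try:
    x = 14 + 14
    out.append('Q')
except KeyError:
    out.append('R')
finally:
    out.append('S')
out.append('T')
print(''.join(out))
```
QST

finally runs after normal execution too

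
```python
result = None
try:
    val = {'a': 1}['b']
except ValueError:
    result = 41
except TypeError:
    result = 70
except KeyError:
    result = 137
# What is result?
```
137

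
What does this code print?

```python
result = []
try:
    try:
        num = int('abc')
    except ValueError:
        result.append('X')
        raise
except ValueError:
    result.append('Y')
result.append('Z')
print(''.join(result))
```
XYZ

raise without argument re-raises current exception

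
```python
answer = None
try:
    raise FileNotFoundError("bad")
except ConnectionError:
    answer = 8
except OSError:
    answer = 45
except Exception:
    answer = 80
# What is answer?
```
45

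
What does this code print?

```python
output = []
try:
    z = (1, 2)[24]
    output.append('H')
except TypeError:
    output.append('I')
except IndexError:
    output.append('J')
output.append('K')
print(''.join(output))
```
JK

IndexError is caught by its specific handler, not TypeError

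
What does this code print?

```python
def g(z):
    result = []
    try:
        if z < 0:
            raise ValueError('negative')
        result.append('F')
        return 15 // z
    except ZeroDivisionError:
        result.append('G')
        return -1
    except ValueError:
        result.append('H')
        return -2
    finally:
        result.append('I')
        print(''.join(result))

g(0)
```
FGI

z=0 causes ZeroDivisionError, caught, finally prints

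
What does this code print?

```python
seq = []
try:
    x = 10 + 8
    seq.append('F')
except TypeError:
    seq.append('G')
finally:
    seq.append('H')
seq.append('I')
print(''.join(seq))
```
FHI

finally runs after normal execution too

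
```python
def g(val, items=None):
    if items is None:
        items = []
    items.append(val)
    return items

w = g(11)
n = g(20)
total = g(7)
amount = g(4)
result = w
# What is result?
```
[11]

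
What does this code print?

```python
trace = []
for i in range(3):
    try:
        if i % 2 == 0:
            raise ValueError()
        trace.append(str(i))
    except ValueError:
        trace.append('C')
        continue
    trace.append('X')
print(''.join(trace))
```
C1XC

continue in except skips rest of loop body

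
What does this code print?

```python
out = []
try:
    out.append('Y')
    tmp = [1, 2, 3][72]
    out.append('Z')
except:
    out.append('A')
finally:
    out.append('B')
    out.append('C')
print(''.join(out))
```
YABC

Code before exception runs, then except, then all of finally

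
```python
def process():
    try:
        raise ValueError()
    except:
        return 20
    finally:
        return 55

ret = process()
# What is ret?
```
55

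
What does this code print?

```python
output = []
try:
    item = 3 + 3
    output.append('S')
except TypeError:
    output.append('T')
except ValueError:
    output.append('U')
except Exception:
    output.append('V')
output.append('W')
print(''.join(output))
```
SW

No exception, try block completes normally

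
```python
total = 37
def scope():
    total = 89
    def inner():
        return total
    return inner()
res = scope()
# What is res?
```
89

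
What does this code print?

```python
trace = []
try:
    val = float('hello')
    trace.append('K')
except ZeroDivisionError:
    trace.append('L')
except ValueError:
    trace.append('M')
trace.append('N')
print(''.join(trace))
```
MN

ValueError is caught by its specific handler, not ZeroDivisionError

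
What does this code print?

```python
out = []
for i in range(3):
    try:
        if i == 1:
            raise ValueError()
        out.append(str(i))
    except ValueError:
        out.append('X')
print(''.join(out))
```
0X2

Exception on i=1 caught, loop continues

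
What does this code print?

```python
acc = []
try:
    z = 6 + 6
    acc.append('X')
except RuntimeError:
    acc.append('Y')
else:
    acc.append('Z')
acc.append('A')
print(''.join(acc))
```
XZA

else block runs when no exception occurs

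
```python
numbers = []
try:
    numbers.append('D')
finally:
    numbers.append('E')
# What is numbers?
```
['D', 'E']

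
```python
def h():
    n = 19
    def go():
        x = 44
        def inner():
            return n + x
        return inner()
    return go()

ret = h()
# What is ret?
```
63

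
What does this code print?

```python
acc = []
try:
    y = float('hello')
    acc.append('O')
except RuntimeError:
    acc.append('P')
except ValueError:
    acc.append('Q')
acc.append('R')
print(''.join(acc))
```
QR

ValueError is caught by its specific handler, not RuntimeError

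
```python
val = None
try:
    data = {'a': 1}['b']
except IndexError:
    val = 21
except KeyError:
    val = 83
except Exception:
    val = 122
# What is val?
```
83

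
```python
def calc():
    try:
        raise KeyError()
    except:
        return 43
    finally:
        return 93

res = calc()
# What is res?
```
93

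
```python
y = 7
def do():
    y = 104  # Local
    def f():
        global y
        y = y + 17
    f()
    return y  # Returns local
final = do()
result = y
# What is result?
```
24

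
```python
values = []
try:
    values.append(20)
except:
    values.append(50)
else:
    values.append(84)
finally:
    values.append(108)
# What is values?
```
[20, 84, 108]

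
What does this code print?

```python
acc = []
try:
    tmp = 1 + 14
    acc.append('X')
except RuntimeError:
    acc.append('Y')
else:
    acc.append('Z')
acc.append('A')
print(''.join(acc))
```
XZA

else block runs when no exception occurs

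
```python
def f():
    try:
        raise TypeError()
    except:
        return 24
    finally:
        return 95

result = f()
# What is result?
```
95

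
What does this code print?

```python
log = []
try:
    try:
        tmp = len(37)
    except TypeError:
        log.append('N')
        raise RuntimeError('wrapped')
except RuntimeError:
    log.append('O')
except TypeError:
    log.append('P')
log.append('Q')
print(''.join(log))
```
NOQ

RuntimeError raised and caught, original TypeError not re-raised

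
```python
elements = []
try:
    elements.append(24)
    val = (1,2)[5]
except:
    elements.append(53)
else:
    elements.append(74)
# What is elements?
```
[24, 53]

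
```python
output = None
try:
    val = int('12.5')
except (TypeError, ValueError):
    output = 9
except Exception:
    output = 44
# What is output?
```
9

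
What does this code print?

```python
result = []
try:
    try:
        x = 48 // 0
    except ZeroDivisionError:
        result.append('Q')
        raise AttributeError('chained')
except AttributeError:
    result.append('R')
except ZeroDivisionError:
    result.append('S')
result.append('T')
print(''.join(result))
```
QRT

AttributeError raised and caught, original ZeroDivisionError not re-raised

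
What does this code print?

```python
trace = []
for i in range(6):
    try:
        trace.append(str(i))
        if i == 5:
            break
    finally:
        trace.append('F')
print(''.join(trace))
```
0F1F2F3F4F5F

finally runs even when breaking out of loop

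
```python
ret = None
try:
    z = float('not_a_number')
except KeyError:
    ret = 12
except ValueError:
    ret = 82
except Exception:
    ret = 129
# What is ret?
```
82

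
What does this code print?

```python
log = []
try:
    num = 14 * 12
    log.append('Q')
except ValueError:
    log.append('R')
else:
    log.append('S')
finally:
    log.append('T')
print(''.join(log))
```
QST

else runs before finally when no exception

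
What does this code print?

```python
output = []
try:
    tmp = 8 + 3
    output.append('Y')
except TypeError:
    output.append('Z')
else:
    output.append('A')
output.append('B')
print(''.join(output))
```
YAB

else block runs when no exception occurs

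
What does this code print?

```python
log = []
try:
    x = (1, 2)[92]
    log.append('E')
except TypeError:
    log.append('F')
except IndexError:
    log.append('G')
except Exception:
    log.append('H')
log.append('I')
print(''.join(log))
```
GI

IndexError matches before generic Exception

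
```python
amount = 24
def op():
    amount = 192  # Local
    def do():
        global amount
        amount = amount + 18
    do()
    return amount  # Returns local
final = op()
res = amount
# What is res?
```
42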